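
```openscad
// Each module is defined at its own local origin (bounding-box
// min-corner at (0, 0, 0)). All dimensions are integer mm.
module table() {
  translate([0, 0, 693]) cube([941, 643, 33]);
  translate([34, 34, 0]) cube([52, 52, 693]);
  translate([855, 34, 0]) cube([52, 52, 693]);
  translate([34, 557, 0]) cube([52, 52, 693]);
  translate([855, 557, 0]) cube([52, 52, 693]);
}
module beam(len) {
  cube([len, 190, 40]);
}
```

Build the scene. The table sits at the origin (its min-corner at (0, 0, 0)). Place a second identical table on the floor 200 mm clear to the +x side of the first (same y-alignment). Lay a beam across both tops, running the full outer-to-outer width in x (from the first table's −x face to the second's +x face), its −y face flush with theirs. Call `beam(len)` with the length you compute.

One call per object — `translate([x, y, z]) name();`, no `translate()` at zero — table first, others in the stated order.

table();
translate([1141, 0, 0]) table();
translate([0, 0, 726]) beam(2082);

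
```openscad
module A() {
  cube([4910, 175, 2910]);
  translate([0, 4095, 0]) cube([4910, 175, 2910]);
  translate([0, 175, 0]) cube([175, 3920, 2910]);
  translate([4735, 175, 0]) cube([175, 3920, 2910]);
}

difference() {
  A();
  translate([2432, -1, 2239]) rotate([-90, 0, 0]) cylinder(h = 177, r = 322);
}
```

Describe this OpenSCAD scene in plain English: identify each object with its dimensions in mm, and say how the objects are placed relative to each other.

A is a box-shaped house frame (walls only): outside footprint 4910×4270 mm, wall height 2910 mm, wall thickness 175 mm. The two y-facing walls run the full x-width; the two x-facing walls fit between the inner faces of the y-facing walls.

The house frame has a circular hole of radius 322 mm through its front wall, centred at (x = 2432, z = 2239).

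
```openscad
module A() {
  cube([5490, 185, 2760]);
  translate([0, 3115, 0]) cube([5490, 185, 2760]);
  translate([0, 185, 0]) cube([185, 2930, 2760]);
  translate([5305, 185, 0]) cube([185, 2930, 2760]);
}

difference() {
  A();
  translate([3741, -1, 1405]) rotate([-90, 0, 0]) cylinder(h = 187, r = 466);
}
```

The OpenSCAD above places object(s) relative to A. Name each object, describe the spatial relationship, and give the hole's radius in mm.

A is a house frame. The house frame has a circular hole through its front wall. The hole's radius is 466 mm.

The subtracted cylinder has r = 466 mm.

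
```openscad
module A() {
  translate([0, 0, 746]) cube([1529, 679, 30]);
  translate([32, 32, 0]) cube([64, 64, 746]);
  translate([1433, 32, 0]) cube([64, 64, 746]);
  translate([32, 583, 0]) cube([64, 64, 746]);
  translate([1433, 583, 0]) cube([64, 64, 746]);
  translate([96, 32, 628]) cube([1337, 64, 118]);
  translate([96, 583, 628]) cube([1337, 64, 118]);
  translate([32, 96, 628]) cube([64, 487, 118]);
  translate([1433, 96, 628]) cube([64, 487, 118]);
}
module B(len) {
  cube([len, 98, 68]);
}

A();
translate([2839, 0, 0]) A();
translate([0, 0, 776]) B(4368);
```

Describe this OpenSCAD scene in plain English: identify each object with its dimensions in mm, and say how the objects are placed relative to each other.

A is a table with a 1529×679 mm rectangular top, 30 mm thick, top surface at z = 776 mm, supported by four 64×64 mm square legs, each inset 32 mm from the nearest pair of top edges, running from the floor. Four apron rails, 64 mm thick and 118 mm tall, run between adjacent legs with their top edges flush with the underside of the top and their outer faces flush with the legs' outer faces.

B is a rectangular beam 4368 mm long (x), 98 mm deep (y), 68 mm thick (z).

The beam spans the tops of two tables placed 1310 mm apart, resting at z = 776 mm.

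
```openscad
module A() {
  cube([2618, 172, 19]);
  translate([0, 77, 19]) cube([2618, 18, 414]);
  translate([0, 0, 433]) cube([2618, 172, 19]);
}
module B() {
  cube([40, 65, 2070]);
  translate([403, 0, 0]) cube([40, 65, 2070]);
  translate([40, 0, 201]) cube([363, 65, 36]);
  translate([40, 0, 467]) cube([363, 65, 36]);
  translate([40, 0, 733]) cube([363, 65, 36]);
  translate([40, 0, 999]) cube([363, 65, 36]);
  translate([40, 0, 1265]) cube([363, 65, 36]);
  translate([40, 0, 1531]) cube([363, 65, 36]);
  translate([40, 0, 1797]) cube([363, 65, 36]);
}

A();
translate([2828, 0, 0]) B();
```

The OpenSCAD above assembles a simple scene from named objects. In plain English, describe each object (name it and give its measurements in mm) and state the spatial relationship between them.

A is an I-beam lying along x, 2618 mm long. Overall section height 452 mm. Two flanges 172 mm wide (y) and 19 mm thick, one on the floor and one at the top; a web 18 mm thick runs between them, centred on the flange width.

B is a wooden ladder with two side rails of 40×65 mm section and 2070 mm height, set 443 mm apart overall. Between them run 7 rectangular rungs (65 mm deep, 36 mm thick), front faces flush with the rails' −y face. The bottom of the first rung is 201 mm above the floor and each subsequent rung is 266 mm higher than the one below.

The ladder is on the floor beside the I-beam on its +x side.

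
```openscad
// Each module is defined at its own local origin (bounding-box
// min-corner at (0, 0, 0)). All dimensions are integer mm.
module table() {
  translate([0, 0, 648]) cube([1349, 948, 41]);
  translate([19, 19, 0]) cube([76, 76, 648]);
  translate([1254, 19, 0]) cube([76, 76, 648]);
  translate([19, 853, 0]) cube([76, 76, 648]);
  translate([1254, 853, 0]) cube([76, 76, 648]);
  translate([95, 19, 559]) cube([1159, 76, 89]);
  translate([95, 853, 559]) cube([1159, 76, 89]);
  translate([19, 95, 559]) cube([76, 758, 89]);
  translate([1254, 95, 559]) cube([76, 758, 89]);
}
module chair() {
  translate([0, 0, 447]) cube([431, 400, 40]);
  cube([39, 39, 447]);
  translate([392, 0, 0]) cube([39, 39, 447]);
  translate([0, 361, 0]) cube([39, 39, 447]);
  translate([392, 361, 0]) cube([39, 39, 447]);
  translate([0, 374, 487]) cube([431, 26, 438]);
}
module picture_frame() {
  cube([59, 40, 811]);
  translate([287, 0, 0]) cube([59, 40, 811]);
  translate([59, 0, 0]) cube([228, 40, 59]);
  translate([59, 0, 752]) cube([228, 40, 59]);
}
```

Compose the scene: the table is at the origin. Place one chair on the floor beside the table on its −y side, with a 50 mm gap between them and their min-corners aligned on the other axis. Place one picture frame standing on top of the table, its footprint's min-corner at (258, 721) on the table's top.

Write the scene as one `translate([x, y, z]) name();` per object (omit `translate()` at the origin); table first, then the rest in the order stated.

table();
translate([0, -450, 0]) chair();
translate([258, 721, 689]) picture_frame();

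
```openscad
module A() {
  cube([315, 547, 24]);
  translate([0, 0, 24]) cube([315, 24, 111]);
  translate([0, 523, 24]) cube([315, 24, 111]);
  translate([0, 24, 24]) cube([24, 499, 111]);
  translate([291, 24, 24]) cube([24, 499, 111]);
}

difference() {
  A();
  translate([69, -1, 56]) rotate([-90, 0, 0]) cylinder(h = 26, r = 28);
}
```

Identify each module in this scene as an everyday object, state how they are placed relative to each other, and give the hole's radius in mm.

The subtracted cylinder has r = 28 mm.

A is an open box. The open box has a circular hole through its front wall. The hole's radius is 28 mm.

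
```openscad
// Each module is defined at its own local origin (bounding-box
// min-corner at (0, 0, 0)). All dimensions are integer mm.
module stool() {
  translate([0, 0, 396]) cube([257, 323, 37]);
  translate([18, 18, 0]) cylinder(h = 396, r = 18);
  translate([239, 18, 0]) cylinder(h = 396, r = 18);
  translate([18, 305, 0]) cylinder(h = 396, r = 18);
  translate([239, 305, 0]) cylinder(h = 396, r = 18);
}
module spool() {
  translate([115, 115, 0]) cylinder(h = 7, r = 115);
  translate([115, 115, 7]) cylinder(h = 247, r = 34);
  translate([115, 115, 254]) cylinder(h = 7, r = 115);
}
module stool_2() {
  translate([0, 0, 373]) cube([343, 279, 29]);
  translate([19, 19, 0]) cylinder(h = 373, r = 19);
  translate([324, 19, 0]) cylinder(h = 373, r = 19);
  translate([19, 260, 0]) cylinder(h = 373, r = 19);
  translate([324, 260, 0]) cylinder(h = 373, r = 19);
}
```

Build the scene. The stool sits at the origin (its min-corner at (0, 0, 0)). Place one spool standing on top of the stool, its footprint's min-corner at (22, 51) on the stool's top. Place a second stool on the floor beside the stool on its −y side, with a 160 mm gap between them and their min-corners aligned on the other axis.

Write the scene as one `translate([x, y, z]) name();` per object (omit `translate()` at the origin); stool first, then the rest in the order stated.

stool();
translate([22, 51, 433]) spool();
translate([0, -439, 0]) stool_2();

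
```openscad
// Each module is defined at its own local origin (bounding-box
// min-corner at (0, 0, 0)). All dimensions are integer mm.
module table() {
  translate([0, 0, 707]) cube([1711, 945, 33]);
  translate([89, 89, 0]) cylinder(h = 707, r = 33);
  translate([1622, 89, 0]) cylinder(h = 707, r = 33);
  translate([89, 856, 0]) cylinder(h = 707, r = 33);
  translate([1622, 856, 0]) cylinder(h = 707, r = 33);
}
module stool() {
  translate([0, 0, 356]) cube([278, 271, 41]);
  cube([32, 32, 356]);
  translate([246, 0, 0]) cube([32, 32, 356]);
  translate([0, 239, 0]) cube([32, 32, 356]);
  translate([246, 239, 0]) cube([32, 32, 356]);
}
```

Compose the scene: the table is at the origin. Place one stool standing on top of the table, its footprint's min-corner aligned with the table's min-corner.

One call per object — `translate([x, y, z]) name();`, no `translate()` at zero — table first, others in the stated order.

table();
translate([0, 0, 740]) stool();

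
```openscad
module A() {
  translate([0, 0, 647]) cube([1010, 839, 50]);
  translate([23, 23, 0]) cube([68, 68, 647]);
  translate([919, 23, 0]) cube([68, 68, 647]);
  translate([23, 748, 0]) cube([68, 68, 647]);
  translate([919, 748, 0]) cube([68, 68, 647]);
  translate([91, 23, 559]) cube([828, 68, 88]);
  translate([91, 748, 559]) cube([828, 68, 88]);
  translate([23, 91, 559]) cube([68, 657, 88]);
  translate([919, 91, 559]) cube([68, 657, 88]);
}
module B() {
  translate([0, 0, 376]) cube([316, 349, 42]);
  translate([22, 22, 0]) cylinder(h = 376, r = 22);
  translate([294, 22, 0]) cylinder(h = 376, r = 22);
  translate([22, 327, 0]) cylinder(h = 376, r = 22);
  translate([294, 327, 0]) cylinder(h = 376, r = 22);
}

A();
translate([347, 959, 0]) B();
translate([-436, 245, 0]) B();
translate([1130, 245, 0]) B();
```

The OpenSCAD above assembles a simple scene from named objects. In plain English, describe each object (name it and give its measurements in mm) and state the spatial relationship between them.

A is a rectangular dining table. The top is 1010×839×50 mm with its upper surface at z = 697 mm. It stands on four 68×68 mm square legs, each inset 23 mm from the nearest pair of top edges, running from the floor to the underside of the top. Four apron rails, 68 mm thick and 88 mm tall, run between adjacent legs with their top edges flush with the underside of the top and their outer faces flush with the legs' outer faces.

B is a four-legged stool. The seat is a 316×349×42 mm slab whose top surface is at z = 418 mm; four round legs, each 44 mm in diameter, run from the floor (z = 0) to the underside of the seat, each leg's axis is inset half a diameter from the nearest pair of seat edges (so the leg's bounding box is flush with the corner).

Three stools sit around the table at the +y, −x, +x sides.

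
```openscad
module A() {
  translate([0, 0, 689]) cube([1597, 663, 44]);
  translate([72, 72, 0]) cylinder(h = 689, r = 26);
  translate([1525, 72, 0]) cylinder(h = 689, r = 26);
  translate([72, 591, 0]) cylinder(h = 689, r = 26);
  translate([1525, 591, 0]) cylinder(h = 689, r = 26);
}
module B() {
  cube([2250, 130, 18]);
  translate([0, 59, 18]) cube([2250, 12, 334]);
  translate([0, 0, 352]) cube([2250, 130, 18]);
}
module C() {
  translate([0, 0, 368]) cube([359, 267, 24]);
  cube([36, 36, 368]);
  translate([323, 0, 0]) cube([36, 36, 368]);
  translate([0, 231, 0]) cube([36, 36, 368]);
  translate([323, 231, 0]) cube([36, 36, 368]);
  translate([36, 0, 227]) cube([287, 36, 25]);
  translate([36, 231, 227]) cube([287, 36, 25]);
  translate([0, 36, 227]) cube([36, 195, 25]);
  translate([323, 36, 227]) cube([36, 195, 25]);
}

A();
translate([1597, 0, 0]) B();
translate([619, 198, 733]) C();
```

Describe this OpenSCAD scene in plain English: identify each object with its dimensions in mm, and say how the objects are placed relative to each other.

A is a rectangular dining table. The top is 1597×663×44 mm with its upper surface at z = 733 mm. It stands on four round legs of 52 mm diameter, each leg's bounding box inset 46 mm from the nearest pair of top edges, running from the floor to the underside of the top.

B is an I-beam lying along x, 2250 mm long. Overall section height 370 mm. Two flanges 130 mm wide (y) and 18 mm thick, one on the floor and one at the top; a web 12 mm thick runs between them, centred on the flange width.

C is a simple wooden stool: a rectangular seat 359 mm (x) by 267 mm (y), 24 mm thick, top face at z = 392 mm, on four square legs, each 36×36 mm in cross-section. The legs rest on z = 0, each flush with a corner of the seat. Four stretchers, 36 mm wide and 25 mm tall, connect adjacent legs with their undersides at z = 227 mm, each running between the inner faces of the legs it joins and aligned with the legs' outer faces on the other axis.

The I-beam is against the table's +x side, with their −y faces flush. The stool is on top of the table, centred.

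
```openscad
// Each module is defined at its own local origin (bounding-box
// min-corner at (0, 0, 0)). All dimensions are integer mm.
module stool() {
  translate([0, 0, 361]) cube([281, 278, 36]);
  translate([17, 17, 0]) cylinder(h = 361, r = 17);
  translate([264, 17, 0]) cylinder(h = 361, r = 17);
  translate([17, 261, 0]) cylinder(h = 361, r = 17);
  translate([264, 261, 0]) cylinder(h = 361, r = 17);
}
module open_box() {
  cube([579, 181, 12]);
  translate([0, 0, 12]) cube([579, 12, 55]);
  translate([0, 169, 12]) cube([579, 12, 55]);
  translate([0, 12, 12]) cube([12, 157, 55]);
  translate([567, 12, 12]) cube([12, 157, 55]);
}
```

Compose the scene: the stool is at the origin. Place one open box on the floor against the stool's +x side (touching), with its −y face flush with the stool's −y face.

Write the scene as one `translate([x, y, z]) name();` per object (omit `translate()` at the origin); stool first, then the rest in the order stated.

stool();
translate([281, 0, 0]) open_box();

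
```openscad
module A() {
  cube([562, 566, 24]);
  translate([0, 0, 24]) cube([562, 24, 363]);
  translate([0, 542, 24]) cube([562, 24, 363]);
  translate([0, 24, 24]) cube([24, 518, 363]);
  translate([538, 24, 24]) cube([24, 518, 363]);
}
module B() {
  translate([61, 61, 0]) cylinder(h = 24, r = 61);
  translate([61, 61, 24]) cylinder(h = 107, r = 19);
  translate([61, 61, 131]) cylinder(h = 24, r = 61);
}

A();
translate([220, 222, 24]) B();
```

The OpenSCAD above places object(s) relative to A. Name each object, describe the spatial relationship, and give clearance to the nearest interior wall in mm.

A is an open box. B is a spool. The spool sits inside the open box, centred. The clearance to the nearest interior wall is 196 mm.

Clearances: x = 196, y = 198; minimum 196 mm.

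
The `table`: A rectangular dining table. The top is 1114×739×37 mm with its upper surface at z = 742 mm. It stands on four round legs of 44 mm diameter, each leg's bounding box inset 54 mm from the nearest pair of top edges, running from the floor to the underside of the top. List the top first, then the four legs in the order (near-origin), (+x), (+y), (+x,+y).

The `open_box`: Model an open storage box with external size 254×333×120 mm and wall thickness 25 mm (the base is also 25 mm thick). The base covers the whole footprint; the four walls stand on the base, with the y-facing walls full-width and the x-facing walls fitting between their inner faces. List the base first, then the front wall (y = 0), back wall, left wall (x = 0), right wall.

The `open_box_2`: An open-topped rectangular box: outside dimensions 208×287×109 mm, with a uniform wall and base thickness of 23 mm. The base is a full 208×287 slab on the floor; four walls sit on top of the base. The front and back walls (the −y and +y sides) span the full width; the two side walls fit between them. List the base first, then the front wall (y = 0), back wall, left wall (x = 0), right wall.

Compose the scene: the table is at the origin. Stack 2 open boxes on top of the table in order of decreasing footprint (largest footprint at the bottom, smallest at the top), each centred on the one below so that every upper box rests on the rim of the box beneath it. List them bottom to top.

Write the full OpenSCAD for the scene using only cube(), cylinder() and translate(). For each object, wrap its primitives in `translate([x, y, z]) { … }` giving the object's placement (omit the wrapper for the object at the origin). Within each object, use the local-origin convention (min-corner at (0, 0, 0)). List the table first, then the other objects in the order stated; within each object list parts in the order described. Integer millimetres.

translate([0, 0, 705]) cube([1114, 739, 37]);
translate([76, 76, 0]) cylinder(h = 705, r = 22);
translate([1038, 76, 0]) cylinder(h = 705, r = 22);
translate([76, 663, 0]) cylinder(h = 705, r = 22);
translate([1038, 663, 0]) cylinder(h = 705, r = 22);
translate([430, 203, 742]) {
  cube([254, 333, 25]);
  translate([0, 0, 25]) cube([254, 25, 95]);
  translate([0, 308, 25]) cube([254, 25, 95]);
  translate([0, 25, 25]) cube([25, 283, 95]);
  translate([229, 25, 25]) cube([25, 283, 95]);
}
translate([453, 226, 862]) {
  cube([208, 287, 23]);
  translate([0, 0, 23]) cube([208, 23, 86]);
  translate([0, 264, 23]) cube([208, 23, 86]);
  translate([0, 23, 23]) cube([23, 241, 86]);
  translate([185, 23, 23]) cube([23, 241, 86]);
}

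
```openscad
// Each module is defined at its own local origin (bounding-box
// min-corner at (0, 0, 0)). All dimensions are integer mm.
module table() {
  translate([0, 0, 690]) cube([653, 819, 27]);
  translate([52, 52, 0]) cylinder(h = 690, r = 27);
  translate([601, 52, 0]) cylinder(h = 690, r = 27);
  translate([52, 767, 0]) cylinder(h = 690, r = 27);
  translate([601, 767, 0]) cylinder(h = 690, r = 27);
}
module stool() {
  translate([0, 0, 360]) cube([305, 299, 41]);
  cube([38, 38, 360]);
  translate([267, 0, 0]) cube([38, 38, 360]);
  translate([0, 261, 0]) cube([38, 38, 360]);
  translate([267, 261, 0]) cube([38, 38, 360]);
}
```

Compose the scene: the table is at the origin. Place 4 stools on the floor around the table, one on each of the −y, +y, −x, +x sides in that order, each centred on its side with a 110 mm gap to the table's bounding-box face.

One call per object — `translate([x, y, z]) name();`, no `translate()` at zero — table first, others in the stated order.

table();
translate([174, -409, 0]) stool();
translate([174, 929, 0]) stool();
translate([-415, 260, 0]) stool();
translate([763, 260, 0]) stool();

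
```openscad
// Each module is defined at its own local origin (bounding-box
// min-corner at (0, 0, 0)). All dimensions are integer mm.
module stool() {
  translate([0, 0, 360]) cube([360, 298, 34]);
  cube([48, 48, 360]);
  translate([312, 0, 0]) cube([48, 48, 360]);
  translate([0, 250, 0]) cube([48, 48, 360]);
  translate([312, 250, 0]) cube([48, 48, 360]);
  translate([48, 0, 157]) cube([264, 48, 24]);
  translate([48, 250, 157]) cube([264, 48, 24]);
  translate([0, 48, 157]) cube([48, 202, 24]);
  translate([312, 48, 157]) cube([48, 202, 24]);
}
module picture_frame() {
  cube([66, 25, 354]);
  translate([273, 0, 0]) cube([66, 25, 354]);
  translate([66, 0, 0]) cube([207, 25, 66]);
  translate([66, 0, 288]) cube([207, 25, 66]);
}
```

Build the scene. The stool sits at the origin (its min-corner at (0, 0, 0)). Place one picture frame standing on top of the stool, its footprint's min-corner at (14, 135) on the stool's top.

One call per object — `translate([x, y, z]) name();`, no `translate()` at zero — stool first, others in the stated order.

stool();
translate([14, 135, 394]) picture_frame();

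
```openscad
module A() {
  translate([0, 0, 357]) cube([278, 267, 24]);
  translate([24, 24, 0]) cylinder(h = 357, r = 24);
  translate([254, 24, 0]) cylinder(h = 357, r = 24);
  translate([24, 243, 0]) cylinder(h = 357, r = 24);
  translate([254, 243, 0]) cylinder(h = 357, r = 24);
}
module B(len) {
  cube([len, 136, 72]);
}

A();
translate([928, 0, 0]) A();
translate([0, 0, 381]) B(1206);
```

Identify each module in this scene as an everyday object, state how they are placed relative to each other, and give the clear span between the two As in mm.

Second stool starts at x = 928; first ends at x = 278; clear span = 928 − 278 = 650 mm.

A is a stool. B is a beam. A beam spans the tops of two stools. The clear span between the two stools is 650 mm.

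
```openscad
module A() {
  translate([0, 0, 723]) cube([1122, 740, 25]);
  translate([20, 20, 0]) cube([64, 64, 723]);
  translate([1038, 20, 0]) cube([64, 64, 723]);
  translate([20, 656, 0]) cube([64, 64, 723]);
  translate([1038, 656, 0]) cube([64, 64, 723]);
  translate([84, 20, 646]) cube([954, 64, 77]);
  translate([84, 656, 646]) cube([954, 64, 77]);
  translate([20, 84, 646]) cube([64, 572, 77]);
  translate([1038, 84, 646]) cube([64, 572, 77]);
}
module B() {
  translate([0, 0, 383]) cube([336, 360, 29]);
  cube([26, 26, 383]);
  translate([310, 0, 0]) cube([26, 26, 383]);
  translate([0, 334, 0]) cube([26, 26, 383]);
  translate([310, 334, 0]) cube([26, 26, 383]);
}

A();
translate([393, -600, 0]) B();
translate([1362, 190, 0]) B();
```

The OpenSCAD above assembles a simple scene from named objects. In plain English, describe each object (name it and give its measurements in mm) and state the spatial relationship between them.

A is a table with a 1122×740 mm rectangular top, 25 mm thick, top surface at z = 748 mm, supported by four 64×64 mm square legs, each inset 20 mm from the nearest pair of top edges, running from the floor. Four apron rails, 64 mm thick and 77 mm tall, run between adjacent legs with their top edges flush with the underside of the top and their outer faces flush with the legs' outer faces.

B is a four-legged stool. The seat is a 336×360×29 mm slab whose top surface is at z = 412 mm; four square legs, each 26×26 mm in cross-section, run from the floor (z = 0) to the underside of the seat, each flush with a corner of the seat.

Two stools sit around the table at the −y, +x sides.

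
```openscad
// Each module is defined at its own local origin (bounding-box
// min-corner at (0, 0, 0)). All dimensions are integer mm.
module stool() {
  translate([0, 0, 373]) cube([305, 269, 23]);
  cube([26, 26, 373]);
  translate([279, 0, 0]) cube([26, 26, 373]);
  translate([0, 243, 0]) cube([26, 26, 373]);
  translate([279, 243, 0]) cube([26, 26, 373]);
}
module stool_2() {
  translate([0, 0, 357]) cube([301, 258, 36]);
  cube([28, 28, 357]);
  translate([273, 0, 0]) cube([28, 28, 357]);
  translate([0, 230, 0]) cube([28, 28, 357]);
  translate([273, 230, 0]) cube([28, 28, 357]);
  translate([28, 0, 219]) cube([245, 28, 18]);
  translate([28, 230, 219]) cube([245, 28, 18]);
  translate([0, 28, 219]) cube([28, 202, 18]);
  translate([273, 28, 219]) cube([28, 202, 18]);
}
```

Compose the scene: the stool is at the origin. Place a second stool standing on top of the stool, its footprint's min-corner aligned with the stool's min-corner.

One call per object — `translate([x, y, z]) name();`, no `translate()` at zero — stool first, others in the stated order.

stool();
translate([0, 0, 396]) stool_2();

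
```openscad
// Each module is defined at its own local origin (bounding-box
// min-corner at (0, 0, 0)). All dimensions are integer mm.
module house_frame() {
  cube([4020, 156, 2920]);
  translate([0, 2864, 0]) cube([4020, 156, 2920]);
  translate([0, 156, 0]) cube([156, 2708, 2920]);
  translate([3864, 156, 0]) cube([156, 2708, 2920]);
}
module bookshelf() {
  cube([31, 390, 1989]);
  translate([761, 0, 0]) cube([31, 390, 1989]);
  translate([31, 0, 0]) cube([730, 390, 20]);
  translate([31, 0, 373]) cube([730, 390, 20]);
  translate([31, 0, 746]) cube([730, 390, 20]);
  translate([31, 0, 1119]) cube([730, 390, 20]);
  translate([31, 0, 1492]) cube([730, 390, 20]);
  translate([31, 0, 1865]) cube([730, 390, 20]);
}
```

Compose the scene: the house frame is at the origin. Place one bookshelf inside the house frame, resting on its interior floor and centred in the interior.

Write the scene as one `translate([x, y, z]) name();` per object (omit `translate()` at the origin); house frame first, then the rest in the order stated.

house_frame();
translate([1614, 1315, 0]) bookshelf();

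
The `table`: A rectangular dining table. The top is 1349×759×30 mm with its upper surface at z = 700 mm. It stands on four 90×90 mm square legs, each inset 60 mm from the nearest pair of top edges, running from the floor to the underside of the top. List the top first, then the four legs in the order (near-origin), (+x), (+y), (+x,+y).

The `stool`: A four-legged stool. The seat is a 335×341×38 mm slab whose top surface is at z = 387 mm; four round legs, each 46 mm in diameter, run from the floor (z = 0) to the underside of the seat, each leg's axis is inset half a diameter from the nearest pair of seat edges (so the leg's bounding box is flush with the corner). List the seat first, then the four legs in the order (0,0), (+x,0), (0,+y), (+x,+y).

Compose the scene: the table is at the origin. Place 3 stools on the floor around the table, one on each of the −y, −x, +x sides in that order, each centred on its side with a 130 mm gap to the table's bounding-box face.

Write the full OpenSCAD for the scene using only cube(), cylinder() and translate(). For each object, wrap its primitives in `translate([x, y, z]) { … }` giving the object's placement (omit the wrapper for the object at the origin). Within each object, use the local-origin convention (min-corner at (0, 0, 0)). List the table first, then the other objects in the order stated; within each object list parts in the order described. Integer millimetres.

translate([0, 0, 670]) cube([1349, 759, 30]);
translate([60, 60, 0]) cube([90, 90, 670]);
translate([1199, 60, 0]) cube([90, 90, 670]);
translate([60, 609, 0]) cube([90, 90, 670]);
translate([1199, 609, 0]) cube([90, 90, 670]);
translate([507, -471, 0]) {
  translate([0, 0, 349]) cube([335, 341, 38]);
  translate([23, 23, 0]) cylinder(h = 349, r = 23);
  translate([312, 23, 0]) cylinder(h = 349, r = 23);
  translate([23, 318, 0]) cylinder(h = 349, r = 23);
  translate([312, 318, 0]) cylinder(h = 349, r = 23);
}
translate([-465, 209, 0]) {
  translate([0, 0, 349]) cube([335, 341, 38]);
  translate([23, 23, 0]) cylinder(h = 349, r = 23);
  translate([312, 23, 0]) cylinder(h = 349, r = 23);
  translate([23, 318, 0]) cylinder(h = 349, r = 23);
  translate([312, 318, 0]) cylinder(h = 349, r = 23);
}
translate([1479, 209, 0]) {
  translate([0, 0, 349]) cube([335, 341, 38]);
  translate([23, 23, 0]) cylinder(h = 349, r = 23);
  translate([312, 23, 0]) cylinder(h = 349, r = 23);
  translate([23, 318, 0]) cylinder(h = 349, r = 23);
  translate([312, 318, 0]) cylinder(h = 349, r = 23);
}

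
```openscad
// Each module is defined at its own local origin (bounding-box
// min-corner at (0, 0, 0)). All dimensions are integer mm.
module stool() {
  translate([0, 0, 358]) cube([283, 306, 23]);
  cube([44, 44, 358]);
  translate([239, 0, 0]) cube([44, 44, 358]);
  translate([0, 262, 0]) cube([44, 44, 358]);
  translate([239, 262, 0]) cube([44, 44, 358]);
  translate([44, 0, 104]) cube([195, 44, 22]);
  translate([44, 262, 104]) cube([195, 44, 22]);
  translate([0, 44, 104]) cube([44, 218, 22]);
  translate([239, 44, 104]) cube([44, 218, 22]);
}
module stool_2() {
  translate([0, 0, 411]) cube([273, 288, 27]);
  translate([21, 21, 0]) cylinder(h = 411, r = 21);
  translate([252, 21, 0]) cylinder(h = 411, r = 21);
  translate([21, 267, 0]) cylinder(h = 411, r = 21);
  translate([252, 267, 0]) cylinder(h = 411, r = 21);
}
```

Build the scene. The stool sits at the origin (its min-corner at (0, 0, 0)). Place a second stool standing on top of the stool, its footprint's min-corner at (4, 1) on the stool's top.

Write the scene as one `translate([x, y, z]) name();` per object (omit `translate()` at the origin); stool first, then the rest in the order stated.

stool();
translate([4, 1, 381]) stool_2();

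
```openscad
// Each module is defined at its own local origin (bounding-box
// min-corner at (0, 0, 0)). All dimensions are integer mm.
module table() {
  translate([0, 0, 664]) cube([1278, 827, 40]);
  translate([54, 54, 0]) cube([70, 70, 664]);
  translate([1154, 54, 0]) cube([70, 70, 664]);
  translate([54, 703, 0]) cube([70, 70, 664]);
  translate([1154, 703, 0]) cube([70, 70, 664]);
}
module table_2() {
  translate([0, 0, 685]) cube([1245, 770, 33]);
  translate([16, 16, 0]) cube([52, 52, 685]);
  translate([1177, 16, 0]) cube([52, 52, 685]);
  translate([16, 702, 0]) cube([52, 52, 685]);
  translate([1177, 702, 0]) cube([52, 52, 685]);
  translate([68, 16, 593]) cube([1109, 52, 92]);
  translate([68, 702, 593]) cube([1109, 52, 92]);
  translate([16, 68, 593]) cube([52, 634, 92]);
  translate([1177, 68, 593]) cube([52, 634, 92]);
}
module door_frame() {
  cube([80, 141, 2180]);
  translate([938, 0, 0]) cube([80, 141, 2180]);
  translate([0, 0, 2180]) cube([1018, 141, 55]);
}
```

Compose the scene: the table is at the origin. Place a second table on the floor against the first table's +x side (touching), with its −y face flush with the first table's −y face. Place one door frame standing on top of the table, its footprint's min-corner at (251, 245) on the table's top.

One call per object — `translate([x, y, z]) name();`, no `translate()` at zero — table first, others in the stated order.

table();
translate([1278, 0, 0]) table_2();
translate([251, 245, 704]) door_frame();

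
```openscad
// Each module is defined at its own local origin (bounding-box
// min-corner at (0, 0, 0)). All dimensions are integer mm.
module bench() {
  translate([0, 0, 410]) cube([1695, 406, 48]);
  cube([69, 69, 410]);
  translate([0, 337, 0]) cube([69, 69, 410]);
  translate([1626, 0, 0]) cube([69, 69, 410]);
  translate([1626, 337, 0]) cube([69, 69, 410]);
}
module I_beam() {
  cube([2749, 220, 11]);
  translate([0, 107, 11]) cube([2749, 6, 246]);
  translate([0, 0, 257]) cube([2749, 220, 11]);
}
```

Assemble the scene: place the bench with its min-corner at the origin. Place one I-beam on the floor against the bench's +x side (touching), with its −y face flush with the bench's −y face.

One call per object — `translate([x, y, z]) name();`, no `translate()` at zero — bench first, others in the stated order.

bench();
translate([1695, 0, 0]) I_beam();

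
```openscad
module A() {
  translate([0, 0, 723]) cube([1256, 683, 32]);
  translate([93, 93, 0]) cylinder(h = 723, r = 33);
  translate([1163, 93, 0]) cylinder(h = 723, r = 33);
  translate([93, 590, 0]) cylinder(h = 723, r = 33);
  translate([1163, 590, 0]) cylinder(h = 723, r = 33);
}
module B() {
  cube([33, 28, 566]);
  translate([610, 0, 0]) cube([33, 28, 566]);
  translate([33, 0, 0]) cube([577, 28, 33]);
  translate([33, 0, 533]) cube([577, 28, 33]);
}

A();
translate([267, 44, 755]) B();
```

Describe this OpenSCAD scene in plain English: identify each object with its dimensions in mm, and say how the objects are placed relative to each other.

A is a rectangular dining table. The top is 1256×683×32 mm with its upper surface at z = 755 mm. It stands on four round legs of 66 mm diameter, each leg's bounding box inset 60 mm from the nearest pair of top edges, running from the floor to the underside of the top.

B is a picture frame with a 577×500 mm rectangular opening (x by z) and a uniform 33 mm border on every side. Frame depth is 28 mm along y. It is built from two vertical stiles running the full outside height and two horizontal rails spanning the gap between the stiles.

The picture frame is on top of the table.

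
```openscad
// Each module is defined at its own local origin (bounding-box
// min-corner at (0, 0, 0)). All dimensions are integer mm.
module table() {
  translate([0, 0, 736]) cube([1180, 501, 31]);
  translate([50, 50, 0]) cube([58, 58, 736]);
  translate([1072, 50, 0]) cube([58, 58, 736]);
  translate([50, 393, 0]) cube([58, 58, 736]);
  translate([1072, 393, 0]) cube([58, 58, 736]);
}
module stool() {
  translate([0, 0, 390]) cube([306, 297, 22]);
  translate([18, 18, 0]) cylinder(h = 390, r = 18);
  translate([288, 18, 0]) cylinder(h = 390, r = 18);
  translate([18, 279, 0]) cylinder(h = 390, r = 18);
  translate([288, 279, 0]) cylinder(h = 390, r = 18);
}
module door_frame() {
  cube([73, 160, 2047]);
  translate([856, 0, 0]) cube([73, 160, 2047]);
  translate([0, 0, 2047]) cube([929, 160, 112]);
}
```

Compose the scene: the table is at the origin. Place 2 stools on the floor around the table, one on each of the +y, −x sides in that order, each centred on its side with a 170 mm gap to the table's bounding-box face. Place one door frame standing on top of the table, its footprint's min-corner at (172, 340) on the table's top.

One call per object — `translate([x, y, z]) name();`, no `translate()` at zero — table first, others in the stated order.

table();
translate([437, 671, 0]) stool();
translate([-476, 102, 0]) stool();
translate([172, 340, 767]) door_frame();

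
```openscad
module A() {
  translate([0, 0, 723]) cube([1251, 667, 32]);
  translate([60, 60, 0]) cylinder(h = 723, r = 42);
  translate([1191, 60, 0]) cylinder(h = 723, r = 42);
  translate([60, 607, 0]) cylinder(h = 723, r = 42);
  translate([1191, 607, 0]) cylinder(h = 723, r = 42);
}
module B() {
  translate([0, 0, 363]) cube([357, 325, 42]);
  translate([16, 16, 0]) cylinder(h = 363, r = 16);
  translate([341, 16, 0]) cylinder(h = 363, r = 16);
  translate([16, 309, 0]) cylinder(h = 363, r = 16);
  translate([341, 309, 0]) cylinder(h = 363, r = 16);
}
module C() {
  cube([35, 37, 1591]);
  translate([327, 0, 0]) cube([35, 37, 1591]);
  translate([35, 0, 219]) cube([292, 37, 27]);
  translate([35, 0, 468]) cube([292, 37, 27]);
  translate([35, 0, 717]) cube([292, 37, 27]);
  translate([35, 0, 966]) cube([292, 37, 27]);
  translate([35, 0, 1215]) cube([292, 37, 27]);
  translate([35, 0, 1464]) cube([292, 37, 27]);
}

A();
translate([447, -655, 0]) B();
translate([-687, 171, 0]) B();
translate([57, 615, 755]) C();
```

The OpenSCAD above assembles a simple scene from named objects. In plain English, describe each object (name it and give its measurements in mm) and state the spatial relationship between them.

A is a rectangular dining table. The top is 1251×667×32 mm with its upper surface at z = 755 mm. It stands on four round legs of 84 mm diameter, each leg's bounding box inset 18 mm from the nearest pair of top edges, running from the floor to the underside of the top.

B is a four-legged stool. The seat is a 357×325×42 mm slab whose top surface is at z = 405 mm; four round legs, each 32 mm in diameter, run from the floor (z = 0) to the underside of the seat, each leg's axis is inset half a diameter from the nearest pair of seat edges (so the leg's bounding box is flush with the corner).

C is a wooden ladder with two side rails of 35×37 mm section and 1591 mm height, set 362 mm apart overall. Between them run 6 rectangular rungs (37 mm deep, 27 mm thick), front faces flush with the rails' −y face. The bottom of the first rung is 219 mm above the floor and each subsequent rung is 249 mm higher than the one below.

Two stools sit around the table at the −y, −x sides. The ladder is on top of the table.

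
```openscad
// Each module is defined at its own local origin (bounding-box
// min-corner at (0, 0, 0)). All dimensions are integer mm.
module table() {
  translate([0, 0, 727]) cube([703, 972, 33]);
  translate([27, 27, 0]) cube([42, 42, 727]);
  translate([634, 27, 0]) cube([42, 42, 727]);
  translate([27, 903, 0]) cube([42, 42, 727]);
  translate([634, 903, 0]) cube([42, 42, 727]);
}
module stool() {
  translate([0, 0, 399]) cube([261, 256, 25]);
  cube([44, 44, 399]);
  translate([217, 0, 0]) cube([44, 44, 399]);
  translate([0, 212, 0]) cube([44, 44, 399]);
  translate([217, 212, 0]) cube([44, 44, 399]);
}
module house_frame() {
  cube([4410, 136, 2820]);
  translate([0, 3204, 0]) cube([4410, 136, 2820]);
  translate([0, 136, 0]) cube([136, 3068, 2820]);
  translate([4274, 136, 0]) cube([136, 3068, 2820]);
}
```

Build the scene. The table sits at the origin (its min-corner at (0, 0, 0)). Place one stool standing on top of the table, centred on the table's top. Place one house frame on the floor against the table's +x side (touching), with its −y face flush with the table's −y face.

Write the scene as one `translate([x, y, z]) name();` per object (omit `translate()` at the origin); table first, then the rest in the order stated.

table();
translate([221, 358, 760]) stool();
translate([703, 0, 0]) house_frame();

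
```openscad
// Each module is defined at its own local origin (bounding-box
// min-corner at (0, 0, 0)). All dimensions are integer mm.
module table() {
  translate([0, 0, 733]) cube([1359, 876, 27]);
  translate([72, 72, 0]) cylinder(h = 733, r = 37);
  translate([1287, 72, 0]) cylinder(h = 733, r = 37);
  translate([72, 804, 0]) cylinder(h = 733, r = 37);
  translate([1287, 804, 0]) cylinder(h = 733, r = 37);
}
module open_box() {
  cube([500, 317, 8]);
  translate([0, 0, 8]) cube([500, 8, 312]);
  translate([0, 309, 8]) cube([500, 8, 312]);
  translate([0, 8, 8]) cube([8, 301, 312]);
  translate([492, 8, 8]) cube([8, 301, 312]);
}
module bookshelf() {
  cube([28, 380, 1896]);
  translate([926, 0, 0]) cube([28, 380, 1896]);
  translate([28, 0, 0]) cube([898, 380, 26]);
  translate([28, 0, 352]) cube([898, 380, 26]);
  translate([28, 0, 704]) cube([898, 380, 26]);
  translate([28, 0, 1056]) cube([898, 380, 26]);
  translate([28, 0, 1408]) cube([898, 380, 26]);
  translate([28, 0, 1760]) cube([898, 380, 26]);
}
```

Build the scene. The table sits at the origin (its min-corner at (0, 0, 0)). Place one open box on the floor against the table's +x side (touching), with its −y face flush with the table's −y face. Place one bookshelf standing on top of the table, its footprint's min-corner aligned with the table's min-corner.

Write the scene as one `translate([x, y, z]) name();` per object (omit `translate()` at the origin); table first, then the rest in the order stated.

table();
translate([1359, 0, 0]) open_box();
translate([0, 0, 760]) bookshelf();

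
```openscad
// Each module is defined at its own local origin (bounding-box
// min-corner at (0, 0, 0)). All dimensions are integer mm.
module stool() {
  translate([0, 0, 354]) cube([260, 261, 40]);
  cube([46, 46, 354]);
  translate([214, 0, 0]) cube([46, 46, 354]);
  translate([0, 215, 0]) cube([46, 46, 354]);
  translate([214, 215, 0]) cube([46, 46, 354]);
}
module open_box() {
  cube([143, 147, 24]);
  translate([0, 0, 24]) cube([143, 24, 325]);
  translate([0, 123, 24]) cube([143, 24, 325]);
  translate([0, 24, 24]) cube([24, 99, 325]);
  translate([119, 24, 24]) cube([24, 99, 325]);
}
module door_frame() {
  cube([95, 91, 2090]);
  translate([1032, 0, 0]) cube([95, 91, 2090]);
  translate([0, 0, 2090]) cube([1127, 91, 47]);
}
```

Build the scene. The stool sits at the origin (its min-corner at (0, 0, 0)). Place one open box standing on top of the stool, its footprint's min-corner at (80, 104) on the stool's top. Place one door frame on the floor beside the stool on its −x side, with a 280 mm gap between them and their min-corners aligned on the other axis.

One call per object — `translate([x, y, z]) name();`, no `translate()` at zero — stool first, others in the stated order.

stool();
translate([80, 104, 394]) open_box();
translate([-1407, 0, 0]) door_frame();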